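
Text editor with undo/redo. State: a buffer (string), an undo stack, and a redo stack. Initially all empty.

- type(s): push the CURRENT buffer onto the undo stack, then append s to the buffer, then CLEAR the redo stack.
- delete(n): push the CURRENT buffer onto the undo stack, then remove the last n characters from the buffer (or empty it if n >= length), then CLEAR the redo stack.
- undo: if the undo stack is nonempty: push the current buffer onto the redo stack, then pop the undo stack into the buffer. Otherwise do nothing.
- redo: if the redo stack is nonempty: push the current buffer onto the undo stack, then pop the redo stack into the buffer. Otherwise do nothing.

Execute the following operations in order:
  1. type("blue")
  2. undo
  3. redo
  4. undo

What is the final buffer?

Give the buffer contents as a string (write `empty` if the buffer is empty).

After op 1 (type): buf='blue' undo_depth=1 redo_depth=0
After op 2 (undo): buf='(empty)' undo_depth=0 redo_depth=1
After op 3 (redo): buf='blue' undo_depth=1 redo_depth=0
After op 4 (undo): buf='(empty)' undo_depth=0 redo_depth=1

Answer: empty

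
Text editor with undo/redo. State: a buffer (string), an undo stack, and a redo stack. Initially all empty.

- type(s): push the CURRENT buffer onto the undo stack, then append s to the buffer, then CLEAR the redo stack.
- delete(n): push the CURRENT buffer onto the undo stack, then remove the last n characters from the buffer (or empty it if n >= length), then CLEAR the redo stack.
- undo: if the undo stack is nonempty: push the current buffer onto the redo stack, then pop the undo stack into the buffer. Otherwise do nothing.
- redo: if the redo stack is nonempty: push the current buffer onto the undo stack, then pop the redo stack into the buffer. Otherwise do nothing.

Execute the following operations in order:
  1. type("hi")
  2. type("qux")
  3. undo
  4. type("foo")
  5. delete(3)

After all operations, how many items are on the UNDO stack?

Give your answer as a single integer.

After op 1 (type): buf='hi' undo_depth=1 redo_depth=0
After op 2 (type): buf='hiqux' undo_depth=2 redo_depth=0
After op 3 (undo): buf='hi' undo_depth=1 redo_depth=1
After op 4 (type): buf='hifoo' undo_depth=2 redo_depth=0
After op 5 (delete): buf='hi' undo_depth=3 redo_depth=0

Answer: 3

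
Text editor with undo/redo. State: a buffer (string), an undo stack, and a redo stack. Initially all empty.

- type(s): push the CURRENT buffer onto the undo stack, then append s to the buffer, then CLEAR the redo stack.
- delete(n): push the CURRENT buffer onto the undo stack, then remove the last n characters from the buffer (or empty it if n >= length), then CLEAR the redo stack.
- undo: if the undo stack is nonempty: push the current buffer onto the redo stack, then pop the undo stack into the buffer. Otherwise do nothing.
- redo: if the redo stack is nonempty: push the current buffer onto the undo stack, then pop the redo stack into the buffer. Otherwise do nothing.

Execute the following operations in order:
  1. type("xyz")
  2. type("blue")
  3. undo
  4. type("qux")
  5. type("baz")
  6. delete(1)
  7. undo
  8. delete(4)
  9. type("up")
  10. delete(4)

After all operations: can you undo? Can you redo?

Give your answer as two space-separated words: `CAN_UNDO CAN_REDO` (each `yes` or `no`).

Answer: yes no

Derivation:
After op 1 (type): buf='xyz' undo_depth=1 redo_depth=0
After op 2 (type): buf='xyzblue' undo_depth=2 redo_depth=0
After op 3 (undo): buf='xyz' undo_depth=1 redo_depth=1
After op 4 (type): buf='xyzqux' undo_depth=2 redo_depth=0
After op 5 (type): buf='xyzquxbaz' undo_depth=3 redo_depth=0
After op 6 (delete): buf='xyzquxba' undo_depth=4 redo_depth=0
After op 7 (undo): buf='xyzquxbaz' undo_depth=3 redo_depth=1
After op 8 (delete): buf='xyzqu' undo_depth=4 redo_depth=0
After op 9 (type): buf='xyzquup' undo_depth=5 redo_depth=0
After op 10 (delete): buf='xyz' undo_depth=6 redo_depth=0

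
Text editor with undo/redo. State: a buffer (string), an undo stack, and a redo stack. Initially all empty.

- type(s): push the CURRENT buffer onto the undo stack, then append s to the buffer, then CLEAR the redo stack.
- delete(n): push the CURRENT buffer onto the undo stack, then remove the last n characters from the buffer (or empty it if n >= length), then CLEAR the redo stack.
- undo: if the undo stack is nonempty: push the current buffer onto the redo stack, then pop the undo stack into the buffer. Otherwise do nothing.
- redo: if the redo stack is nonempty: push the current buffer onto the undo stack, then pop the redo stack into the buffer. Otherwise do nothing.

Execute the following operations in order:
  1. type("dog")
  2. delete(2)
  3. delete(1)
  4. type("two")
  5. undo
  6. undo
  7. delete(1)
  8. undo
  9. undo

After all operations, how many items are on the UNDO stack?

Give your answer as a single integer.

Answer: 1

Derivation:
After op 1 (type): buf='dog' undo_depth=1 redo_depth=0
After op 2 (delete): buf='d' undo_depth=2 redo_depth=0
After op 3 (delete): buf='(empty)' undo_depth=3 redo_depth=0
After op 4 (type): buf='two' undo_depth=4 redo_depth=0
After op 5 (undo): buf='(empty)' undo_depth=3 redo_depth=1
After op 6 (undo): buf='d' undo_depth=2 redo_depth=2
After op 7 (delete): buf='(empty)' undo_depth=3 redo_depth=0
After op 8 (undo): buf='d' undo_depth=2 redo_depth=1
After op 9 (undo): buf='dog' undo_depth=1 redo_depth=2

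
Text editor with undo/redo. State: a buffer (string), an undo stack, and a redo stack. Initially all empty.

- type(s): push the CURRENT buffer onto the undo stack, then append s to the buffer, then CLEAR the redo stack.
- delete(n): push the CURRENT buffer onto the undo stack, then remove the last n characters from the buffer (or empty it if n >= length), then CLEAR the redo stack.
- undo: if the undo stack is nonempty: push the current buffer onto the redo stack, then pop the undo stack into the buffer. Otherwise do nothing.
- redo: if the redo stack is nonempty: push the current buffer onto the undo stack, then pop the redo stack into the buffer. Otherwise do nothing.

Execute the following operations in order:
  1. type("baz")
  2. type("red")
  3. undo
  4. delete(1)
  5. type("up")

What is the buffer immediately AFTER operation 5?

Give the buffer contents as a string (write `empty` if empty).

After op 1 (type): buf='baz' undo_depth=1 redo_depth=0
After op 2 (type): buf='bazred' undo_depth=2 redo_depth=0
After op 3 (undo): buf='baz' undo_depth=1 redo_depth=1
After op 4 (delete): buf='ba' undo_depth=2 redo_depth=0
After op 5 (type): buf='baup' undo_depth=3 redo_depth=0

Answer: baup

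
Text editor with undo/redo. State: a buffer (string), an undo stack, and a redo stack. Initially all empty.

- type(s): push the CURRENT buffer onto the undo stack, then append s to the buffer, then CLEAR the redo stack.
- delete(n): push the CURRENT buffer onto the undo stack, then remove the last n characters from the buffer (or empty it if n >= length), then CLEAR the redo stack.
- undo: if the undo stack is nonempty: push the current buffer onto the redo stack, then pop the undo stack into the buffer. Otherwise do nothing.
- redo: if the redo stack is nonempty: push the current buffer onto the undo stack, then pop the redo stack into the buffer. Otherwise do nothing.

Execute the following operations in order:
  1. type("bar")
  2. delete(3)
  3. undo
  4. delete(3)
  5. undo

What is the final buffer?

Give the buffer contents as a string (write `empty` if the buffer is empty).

Answer: bar

Derivation:
After op 1 (type): buf='bar' undo_depth=1 redo_depth=0
After op 2 (delete): buf='(empty)' undo_depth=2 redo_depth=0
After op 3 (undo): buf='bar' undo_depth=1 redo_depth=1
After op 4 (delete): buf='(empty)' undo_depth=2 redo_depth=0
After op 5 (undo): buf='bar' undo_depth=1 redo_depth=1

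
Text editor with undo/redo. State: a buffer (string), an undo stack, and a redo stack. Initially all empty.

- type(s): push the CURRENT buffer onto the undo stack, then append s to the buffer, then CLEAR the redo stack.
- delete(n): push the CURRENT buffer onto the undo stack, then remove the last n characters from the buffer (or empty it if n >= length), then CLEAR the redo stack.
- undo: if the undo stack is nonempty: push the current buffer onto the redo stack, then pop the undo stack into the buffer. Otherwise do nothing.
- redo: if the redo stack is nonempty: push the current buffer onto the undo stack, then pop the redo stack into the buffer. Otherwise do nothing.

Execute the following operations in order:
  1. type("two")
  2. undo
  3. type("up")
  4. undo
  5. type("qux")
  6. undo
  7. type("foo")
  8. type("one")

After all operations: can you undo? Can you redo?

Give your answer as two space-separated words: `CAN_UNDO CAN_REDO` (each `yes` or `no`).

After op 1 (type): buf='two' undo_depth=1 redo_depth=0
After op 2 (undo): buf='(empty)' undo_depth=0 redo_depth=1
After op 3 (type): buf='up' undo_depth=1 redo_depth=0
After op 4 (undo): buf='(empty)' undo_depth=0 redo_depth=1
After op 5 (type): buf='qux' undo_depth=1 redo_depth=0
After op 6 (undo): buf='(empty)' undo_depth=0 redo_depth=1
After op 7 (type): buf='foo' undo_depth=1 redo_depth=0
After op 8 (type): buf='fooone' undo_depth=2 redo_depth=0

Answer: yes no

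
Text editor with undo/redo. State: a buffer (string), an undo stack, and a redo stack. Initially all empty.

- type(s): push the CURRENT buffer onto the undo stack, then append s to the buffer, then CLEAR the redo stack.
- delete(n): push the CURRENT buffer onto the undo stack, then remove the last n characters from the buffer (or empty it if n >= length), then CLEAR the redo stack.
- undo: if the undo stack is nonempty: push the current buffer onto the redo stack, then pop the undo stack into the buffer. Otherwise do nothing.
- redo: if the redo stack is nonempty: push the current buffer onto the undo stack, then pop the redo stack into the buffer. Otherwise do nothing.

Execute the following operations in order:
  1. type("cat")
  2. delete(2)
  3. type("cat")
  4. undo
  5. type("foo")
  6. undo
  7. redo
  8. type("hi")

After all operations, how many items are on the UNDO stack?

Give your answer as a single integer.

Answer: 4

Derivation:
After op 1 (type): buf='cat' undo_depth=1 redo_depth=0
After op 2 (delete): buf='c' undo_depth=2 redo_depth=0
After op 3 (type): buf='ccat' undo_depth=3 redo_depth=0
After op 4 (undo): buf='c' undo_depth=2 redo_depth=1
After op 5 (type): buf='cfoo' undo_depth=3 redo_depth=0
After op 6 (undo): buf='c' undo_depth=2 redo_depth=1
After op 7 (redo): buf='cfoo' undo_depth=3 redo_depth=0
After op 8 (type): buf='cfoohi' undo_depth=4 redo_depth=0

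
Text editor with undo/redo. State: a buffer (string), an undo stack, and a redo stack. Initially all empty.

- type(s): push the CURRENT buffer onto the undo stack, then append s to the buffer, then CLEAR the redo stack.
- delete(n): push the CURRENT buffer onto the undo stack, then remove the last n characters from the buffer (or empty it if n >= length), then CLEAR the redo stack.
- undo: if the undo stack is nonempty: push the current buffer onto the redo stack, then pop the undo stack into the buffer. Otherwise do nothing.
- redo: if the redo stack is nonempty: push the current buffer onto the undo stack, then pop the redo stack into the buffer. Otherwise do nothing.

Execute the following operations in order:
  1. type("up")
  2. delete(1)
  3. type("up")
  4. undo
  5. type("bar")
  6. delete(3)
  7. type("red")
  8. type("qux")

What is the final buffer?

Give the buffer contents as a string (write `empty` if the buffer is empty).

After op 1 (type): buf='up' undo_depth=1 redo_depth=0
After op 2 (delete): buf='u' undo_depth=2 redo_depth=0
After op 3 (type): buf='uup' undo_depth=3 redo_depth=0
After op 4 (undo): buf='u' undo_depth=2 redo_depth=1
After op 5 (type): buf='ubar' undo_depth=3 redo_depth=0
After op 6 (delete): buf='u' undo_depth=4 redo_depth=0
After op 7 (type): buf='ured' undo_depth=5 redo_depth=0
After op 8 (type): buf='uredqux' undo_depth=6 redo_depth=0

Answer: uredqux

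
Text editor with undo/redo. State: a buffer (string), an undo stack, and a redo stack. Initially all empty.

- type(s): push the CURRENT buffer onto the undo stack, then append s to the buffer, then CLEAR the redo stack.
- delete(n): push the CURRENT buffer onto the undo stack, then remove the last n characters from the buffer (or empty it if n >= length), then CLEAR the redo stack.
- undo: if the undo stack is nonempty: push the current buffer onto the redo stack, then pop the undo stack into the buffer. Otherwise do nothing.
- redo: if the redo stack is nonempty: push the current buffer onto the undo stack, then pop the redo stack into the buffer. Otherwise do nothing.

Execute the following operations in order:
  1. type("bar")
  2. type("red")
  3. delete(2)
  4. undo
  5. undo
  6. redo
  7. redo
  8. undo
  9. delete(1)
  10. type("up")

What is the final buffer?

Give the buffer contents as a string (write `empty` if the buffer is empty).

Answer: barreup

Derivation:
After op 1 (type): buf='bar' undo_depth=1 redo_depth=0
After op 2 (type): buf='barred' undo_depth=2 redo_depth=0
After op 3 (delete): buf='barr' undo_depth=3 redo_depth=0
After op 4 (undo): buf='barred' undo_depth=2 redo_depth=1
After op 5 (undo): buf='bar' undo_depth=1 redo_depth=2
After op 6 (redo): buf='barred' undo_depth=2 redo_depth=1
After op 7 (redo): buf='barr' undo_depth=3 redo_depth=0
After op 8 (undo): buf='barred' undo_depth=2 redo_depth=1
After op 9 (delete): buf='barre' undo_depth=3 redo_depth=0
After op 10 (type): buf='barreup' undo_depth=4 redo_depth=0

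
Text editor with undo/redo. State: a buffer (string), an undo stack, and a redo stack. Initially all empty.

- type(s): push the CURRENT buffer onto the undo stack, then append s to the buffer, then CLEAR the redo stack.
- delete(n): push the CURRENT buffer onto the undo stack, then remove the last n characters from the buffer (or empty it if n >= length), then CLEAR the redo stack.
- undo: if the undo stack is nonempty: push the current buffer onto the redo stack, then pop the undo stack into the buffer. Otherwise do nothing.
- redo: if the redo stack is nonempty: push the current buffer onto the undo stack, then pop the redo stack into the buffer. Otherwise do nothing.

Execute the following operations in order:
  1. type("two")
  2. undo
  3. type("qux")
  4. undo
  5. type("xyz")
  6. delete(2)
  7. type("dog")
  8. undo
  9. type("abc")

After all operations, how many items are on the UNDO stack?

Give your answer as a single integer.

Answer: 3

Derivation:
After op 1 (type): buf='two' undo_depth=1 redo_depth=0
After op 2 (undo): buf='(empty)' undo_depth=0 redo_depth=1
After op 3 (type): buf='qux' undo_depth=1 redo_depth=0
After op 4 (undo): buf='(empty)' undo_depth=0 redo_depth=1
After op 5 (type): buf='xyz' undo_depth=1 redo_depth=0
After op 6 (delete): buf='x' undo_depth=2 redo_depth=0
After op 7 (type): buf='xdog' undo_depth=3 redo_depth=0
After op 8 (undo): buf='x' undo_depth=2 redo_depth=1
After op 9 (type): buf='xabc' undo_depth=3 redo_depth=0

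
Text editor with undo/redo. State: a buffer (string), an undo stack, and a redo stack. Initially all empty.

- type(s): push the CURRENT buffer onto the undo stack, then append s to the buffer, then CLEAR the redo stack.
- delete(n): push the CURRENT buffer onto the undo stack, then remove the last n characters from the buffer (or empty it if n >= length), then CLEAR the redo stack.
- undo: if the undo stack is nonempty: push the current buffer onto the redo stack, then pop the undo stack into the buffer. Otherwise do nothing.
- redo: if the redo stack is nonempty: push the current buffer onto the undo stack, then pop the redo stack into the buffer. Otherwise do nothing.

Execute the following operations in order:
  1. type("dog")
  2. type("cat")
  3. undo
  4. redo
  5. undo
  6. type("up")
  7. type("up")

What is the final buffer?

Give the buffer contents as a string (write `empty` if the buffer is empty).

After op 1 (type): buf='dog' undo_depth=1 redo_depth=0
After op 2 (type): buf='dogcat' undo_depth=2 redo_depth=0
After op 3 (undo): buf='dog' undo_depth=1 redo_depth=1
After op 4 (redo): buf='dogcat' undo_depth=2 redo_depth=0
After op 5 (undo): buf='dog' undo_depth=1 redo_depth=1
After op 6 (type): buf='dogup' undo_depth=2 redo_depth=0
After op 7 (type): buf='dogupup' undo_depth=3 redo_depth=0

Answer: dogupup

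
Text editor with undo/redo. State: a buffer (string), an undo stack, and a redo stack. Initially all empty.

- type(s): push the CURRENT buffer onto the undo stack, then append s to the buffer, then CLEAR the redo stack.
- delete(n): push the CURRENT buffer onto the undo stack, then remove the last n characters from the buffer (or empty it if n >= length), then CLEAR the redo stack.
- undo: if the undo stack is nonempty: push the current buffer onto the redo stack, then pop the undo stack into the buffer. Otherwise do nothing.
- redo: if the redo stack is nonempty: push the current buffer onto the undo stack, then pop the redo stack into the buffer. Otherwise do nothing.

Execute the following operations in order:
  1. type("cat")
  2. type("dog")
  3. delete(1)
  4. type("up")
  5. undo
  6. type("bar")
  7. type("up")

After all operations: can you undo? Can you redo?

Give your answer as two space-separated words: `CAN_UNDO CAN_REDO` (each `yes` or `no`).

After op 1 (type): buf='cat' undo_depth=1 redo_depth=0
After op 2 (type): buf='catdog' undo_depth=2 redo_depth=0
After op 3 (delete): buf='catdo' undo_depth=3 redo_depth=0
After op 4 (type): buf='catdoup' undo_depth=4 redo_depth=0
After op 5 (undo): buf='catdo' undo_depth=3 redo_depth=1
After op 6 (type): buf='catdobar' undo_depth=4 redo_depth=0
After op 7 (type): buf='catdobarup' undo_depth=5 redo_depth=0

Answer: yes no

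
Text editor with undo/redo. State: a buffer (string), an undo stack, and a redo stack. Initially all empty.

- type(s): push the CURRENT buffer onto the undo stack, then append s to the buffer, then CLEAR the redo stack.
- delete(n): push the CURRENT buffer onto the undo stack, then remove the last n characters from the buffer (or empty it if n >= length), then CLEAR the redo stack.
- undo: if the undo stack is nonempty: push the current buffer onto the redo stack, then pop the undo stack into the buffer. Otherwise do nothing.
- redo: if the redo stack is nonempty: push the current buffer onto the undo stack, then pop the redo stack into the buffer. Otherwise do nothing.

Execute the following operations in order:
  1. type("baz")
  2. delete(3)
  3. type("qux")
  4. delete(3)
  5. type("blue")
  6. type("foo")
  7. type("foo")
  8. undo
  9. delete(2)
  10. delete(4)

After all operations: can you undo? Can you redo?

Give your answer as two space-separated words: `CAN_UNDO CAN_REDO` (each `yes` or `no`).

After op 1 (type): buf='baz' undo_depth=1 redo_depth=0
After op 2 (delete): buf='(empty)' undo_depth=2 redo_depth=0
After op 3 (type): buf='qux' undo_depth=3 redo_depth=0
After op 4 (delete): buf='(empty)' undo_depth=4 redo_depth=0
After op 5 (type): buf='blue' undo_depth=5 redo_depth=0
After op 6 (type): buf='bluefoo' undo_depth=6 redo_depth=0
After op 7 (type): buf='bluefoofoo' undo_depth=7 redo_depth=0
After op 8 (undo): buf='bluefoo' undo_depth=6 redo_depth=1
After op 9 (delete): buf='bluef' undo_depth=7 redo_depth=0
After op 10 (delete): buf='b' undo_depth=8 redo_depth=0

Answer: yes no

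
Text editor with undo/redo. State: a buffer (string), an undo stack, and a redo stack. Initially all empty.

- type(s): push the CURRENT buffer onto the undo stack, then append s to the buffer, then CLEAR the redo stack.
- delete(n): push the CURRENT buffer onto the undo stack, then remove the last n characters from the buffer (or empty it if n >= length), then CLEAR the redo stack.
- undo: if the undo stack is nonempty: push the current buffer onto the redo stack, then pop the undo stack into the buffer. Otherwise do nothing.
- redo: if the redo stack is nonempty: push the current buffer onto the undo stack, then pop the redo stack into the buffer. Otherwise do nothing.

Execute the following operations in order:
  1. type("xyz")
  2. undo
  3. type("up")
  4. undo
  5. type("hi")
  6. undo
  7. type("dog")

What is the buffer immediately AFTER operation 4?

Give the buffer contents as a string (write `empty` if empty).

After op 1 (type): buf='xyz' undo_depth=1 redo_depth=0
After op 2 (undo): buf='(empty)' undo_depth=0 redo_depth=1
After op 3 (type): buf='up' undo_depth=1 redo_depth=0
After op 4 (undo): buf='(empty)' undo_depth=0 redo_depth=1

Answer: empty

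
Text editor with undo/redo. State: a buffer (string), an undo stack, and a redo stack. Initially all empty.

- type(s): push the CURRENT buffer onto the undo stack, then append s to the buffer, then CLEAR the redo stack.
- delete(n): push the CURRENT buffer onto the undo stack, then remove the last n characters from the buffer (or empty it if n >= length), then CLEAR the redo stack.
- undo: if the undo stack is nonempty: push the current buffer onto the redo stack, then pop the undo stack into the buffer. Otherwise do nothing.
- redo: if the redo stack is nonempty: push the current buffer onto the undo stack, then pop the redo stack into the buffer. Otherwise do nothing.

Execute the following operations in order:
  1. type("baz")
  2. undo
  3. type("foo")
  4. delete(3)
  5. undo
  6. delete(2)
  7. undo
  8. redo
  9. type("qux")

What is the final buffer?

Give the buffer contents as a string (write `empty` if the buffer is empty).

After op 1 (type): buf='baz' undo_depth=1 redo_depth=0
After op 2 (undo): buf='(empty)' undo_depth=0 redo_depth=1
After op 3 (type): buf='foo' undo_depth=1 redo_depth=0
After op 4 (delete): buf='(empty)' undo_depth=2 redo_depth=0
After op 5 (undo): buf='foo' undo_depth=1 redo_depth=1
After op 6 (delete): buf='f' undo_depth=2 redo_depth=0
After op 7 (undo): buf='foo' undo_depth=1 redo_depth=1
After op 8 (redo): buf='f' undo_depth=2 redo_depth=0
After op 9 (type): buf='fqux' undo_depth=3 redo_depth=0

Answer: fqux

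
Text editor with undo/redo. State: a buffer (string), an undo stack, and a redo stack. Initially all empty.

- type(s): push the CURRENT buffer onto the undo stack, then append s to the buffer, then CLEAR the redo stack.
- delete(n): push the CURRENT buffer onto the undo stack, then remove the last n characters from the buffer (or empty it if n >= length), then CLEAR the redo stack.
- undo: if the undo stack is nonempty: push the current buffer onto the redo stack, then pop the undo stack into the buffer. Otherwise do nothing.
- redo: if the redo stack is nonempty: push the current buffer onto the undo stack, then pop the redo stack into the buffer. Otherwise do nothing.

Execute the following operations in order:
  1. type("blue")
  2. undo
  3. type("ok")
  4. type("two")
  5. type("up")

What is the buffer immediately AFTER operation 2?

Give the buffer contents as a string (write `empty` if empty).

After op 1 (type): buf='blue' undo_depth=1 redo_depth=0
After op 2 (undo): buf='(empty)' undo_depth=0 redo_depth=1

Answer: empty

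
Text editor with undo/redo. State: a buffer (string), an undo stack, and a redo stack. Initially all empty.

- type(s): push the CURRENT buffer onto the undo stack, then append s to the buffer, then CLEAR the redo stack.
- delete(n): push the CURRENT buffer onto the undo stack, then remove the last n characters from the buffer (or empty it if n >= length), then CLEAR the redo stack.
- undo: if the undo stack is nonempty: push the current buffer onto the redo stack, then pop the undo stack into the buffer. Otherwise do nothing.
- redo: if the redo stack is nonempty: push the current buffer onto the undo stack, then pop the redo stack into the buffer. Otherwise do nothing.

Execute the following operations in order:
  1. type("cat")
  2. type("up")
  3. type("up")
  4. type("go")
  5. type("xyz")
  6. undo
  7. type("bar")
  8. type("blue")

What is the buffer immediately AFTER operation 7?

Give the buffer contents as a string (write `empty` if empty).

Answer: catupupgobar

Derivation:
After op 1 (type): buf='cat' undo_depth=1 redo_depth=0
After op 2 (type): buf='catup' undo_depth=2 redo_depth=0
After op 3 (type): buf='catupup' undo_depth=3 redo_depth=0
After op 4 (type): buf='catupupgo' undo_depth=4 redo_depth=0
After op 5 (type): buf='catupupgoxyz' undo_depth=5 redo_depth=0
After op 6 (undo): buf='catupupgo' undo_depth=4 redo_depth=1
After op 7 (type): buf='catupupgobar' undo_depth=5 redo_depth=0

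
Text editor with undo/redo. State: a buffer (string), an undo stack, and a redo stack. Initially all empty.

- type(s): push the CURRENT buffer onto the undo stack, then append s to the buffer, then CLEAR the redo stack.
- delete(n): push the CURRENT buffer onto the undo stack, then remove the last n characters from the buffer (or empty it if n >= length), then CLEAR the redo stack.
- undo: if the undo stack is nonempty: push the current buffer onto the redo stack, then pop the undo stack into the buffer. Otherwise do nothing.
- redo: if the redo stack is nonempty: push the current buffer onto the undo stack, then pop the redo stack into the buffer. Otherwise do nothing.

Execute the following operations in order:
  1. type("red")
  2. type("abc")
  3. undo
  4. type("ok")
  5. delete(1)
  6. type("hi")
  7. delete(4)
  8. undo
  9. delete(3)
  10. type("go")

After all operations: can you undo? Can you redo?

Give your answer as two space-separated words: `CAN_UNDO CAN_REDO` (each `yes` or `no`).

Answer: yes no

Derivation:
After op 1 (type): buf='red' undo_depth=1 redo_depth=0
After op 2 (type): buf='redabc' undo_depth=2 redo_depth=0
After op 3 (undo): buf='red' undo_depth=1 redo_depth=1
After op 4 (type): buf='redok' undo_depth=2 redo_depth=0
After op 5 (delete): buf='redo' undo_depth=3 redo_depth=0
After op 6 (type): buf='redohi' undo_depth=4 redo_depth=0
After op 7 (delete): buf='re' undo_depth=5 redo_depth=0
After op 8 (undo): buf='redohi' undo_depth=4 redo_depth=1
After op 9 (delete): buf='red' undo_depth=5 redo_depth=0
After op 10 (type): buf='redgo' undo_depth=6 redo_depth=0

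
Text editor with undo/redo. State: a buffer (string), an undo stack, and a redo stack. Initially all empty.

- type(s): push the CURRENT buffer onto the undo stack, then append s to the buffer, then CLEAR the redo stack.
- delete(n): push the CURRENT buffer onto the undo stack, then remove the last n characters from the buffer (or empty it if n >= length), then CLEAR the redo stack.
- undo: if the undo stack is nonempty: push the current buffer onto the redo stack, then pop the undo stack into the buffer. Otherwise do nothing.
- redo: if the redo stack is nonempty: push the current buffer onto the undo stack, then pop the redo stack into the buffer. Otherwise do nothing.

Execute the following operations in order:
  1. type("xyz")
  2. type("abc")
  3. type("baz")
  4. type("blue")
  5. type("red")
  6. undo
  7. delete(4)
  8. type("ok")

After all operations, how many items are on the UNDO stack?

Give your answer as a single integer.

Answer: 6

Derivation:
After op 1 (type): buf='xyz' undo_depth=1 redo_depth=0
After op 2 (type): buf='xyzabc' undo_depth=2 redo_depth=0
After op 3 (type): buf='xyzabcbaz' undo_depth=3 redo_depth=0
After op 4 (type): buf='xyzabcbazblue' undo_depth=4 redo_depth=0
After op 5 (type): buf='xyzabcbazbluered' undo_depth=5 redo_depth=0
After op 6 (undo): buf='xyzabcbazblue' undo_depth=4 redo_depth=1
After op 7 (delete): buf='xyzabcbaz' undo_depth=5 redo_depth=0
After op 8 (type): buf='xyzabcbazok' undo_depth=6 redo_depth=0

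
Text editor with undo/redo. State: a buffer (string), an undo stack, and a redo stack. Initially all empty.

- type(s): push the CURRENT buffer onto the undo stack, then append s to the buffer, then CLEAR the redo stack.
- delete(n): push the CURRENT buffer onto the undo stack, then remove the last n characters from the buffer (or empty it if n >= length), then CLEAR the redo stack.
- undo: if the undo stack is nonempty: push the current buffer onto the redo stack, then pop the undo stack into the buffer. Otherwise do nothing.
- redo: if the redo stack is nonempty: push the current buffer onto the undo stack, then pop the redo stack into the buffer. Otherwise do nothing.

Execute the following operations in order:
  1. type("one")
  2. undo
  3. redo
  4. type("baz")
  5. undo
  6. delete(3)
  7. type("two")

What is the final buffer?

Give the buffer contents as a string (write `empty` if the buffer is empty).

Answer: two

Derivation:
After op 1 (type): buf='one' undo_depth=1 redo_depth=0
After op 2 (undo): buf='(empty)' undo_depth=0 redo_depth=1
After op 3 (redo): buf='one' undo_depth=1 redo_depth=0
After op 4 (type): buf='onebaz' undo_depth=2 redo_depth=0
After op 5 (undo): buf='one' undo_depth=1 redo_depth=1
After op 6 (delete): buf='(empty)' undo_depth=2 redo_depth=0
After op 7 (type): buf='two' undo_depth=3 redo_depth=0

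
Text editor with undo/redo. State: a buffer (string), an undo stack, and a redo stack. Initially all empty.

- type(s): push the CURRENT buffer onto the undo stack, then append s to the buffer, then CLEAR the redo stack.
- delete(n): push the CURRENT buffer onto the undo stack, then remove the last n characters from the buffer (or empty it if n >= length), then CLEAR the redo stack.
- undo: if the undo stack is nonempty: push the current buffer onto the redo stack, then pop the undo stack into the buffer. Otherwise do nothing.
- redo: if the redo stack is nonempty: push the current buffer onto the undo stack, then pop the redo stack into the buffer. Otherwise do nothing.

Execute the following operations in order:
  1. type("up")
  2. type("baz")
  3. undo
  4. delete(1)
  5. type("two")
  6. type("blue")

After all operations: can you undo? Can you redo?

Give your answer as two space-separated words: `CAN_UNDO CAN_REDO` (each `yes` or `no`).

After op 1 (type): buf='up' undo_depth=1 redo_depth=0
After op 2 (type): buf='upbaz' undo_depth=2 redo_depth=0
After op 3 (undo): buf='up' undo_depth=1 redo_depth=1
After op 4 (delete): buf='u' undo_depth=2 redo_depth=0
After op 5 (type): buf='utwo' undo_depth=3 redo_depth=0
After op 6 (type): buf='utwoblue' undo_depth=4 redo_depth=0

Answer: yes no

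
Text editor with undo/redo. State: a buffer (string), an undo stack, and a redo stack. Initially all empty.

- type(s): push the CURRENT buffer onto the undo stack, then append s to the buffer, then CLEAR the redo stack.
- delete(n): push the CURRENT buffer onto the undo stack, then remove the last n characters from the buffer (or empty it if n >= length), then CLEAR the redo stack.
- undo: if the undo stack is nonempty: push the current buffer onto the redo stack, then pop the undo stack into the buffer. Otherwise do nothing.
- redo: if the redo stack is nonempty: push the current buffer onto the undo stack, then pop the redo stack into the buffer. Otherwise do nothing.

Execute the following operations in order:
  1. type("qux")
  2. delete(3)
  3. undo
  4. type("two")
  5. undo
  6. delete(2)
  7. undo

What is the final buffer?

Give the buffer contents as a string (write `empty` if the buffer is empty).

Answer: qux

Derivation:
After op 1 (type): buf='qux' undo_depth=1 redo_depth=0
After op 2 (delete): buf='(empty)' undo_depth=2 redo_depth=0
After op 3 (undo): buf='qux' undo_depth=1 redo_depth=1
After op 4 (type): buf='quxtwo' undo_depth=2 redo_depth=0
After op 5 (undo): buf='qux' undo_depth=1 redo_depth=1
After op 6 (delete): buf='q' undo_depth=2 redo_depth=0
After op 7 (undo): buf='qux' undo_depth=1 redo_depth=1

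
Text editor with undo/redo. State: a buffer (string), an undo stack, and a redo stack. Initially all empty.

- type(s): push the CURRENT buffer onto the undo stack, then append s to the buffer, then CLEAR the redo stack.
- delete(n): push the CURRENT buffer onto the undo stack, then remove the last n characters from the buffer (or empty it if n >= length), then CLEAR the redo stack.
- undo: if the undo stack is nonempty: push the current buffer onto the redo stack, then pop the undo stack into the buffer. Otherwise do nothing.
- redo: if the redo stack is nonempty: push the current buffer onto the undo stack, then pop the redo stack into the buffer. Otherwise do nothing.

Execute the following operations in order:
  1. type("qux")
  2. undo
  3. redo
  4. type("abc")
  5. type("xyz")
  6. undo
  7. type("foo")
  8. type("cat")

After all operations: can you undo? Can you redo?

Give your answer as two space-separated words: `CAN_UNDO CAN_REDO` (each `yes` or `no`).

After op 1 (type): buf='qux' undo_depth=1 redo_depth=0
After op 2 (undo): buf='(empty)' undo_depth=0 redo_depth=1
After op 3 (redo): buf='qux' undo_depth=1 redo_depth=0
After op 4 (type): buf='quxabc' undo_depth=2 redo_depth=0
After op 5 (type): buf='quxabcxyz' undo_depth=3 redo_depth=0
After op 6 (undo): buf='quxabc' undo_depth=2 redo_depth=1
After op 7 (type): buf='quxabcfoo' undo_depth=3 redo_depth=0
After op 8 (type): buf='quxabcfoocat' undo_depth=4 redo_depth=0

Answer: yes no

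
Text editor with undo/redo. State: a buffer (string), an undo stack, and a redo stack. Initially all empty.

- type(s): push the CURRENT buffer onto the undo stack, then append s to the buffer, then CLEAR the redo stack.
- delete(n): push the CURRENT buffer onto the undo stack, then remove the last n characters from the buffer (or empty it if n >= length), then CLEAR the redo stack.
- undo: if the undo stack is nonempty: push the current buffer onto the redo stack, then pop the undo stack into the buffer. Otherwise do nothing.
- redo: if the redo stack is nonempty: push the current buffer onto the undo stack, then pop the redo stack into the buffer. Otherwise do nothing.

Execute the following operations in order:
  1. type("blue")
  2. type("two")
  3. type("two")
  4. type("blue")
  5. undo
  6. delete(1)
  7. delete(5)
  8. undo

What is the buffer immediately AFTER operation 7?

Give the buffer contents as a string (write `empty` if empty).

After op 1 (type): buf='blue' undo_depth=1 redo_depth=0
After op 2 (type): buf='bluetwo' undo_depth=2 redo_depth=0
After op 3 (type): buf='bluetwotwo' undo_depth=3 redo_depth=0
After op 4 (type): buf='bluetwotwoblue' undo_depth=4 redo_depth=0
After op 5 (undo): buf='bluetwotwo' undo_depth=3 redo_depth=1
After op 6 (delete): buf='bluetwotw' undo_depth=4 redo_depth=0
After op 7 (delete): buf='blue' undo_depth=5 redo_depth=0

Answer: blue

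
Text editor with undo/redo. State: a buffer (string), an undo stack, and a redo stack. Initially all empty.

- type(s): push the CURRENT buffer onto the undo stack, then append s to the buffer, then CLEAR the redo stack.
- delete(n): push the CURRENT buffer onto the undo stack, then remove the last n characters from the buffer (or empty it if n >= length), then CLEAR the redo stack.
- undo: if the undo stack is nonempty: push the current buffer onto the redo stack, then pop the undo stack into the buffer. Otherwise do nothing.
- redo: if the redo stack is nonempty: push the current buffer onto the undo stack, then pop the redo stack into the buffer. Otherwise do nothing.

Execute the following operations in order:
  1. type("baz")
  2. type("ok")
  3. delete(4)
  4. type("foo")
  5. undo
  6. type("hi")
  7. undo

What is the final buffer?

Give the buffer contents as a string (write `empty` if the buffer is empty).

After op 1 (type): buf='baz' undo_depth=1 redo_depth=0
After op 2 (type): buf='bazok' undo_depth=2 redo_depth=0
After op 3 (delete): buf='b' undo_depth=3 redo_depth=0
After op 4 (type): buf='bfoo' undo_depth=4 redo_depth=0
After op 5 (undo): buf='b' undo_depth=3 redo_depth=1
After op 6 (type): buf='bhi' undo_depth=4 redo_depth=0
After op 7 (undo): buf='b' undo_depth=3 redo_depth=1

Answer: b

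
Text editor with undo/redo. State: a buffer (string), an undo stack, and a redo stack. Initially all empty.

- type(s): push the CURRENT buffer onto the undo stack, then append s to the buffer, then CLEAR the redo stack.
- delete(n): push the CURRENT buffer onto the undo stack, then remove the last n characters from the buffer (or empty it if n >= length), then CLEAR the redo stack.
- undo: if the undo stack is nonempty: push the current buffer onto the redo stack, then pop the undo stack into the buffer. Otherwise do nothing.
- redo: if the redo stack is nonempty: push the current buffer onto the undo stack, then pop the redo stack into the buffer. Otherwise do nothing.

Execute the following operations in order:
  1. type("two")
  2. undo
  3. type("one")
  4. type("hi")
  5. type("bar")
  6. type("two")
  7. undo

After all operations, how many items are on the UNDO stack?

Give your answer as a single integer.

After op 1 (type): buf='two' undo_depth=1 redo_depth=0
After op 2 (undo): buf='(empty)' undo_depth=0 redo_depth=1
After op 3 (type): buf='one' undo_depth=1 redo_depth=0
After op 4 (type): buf='onehi' undo_depth=2 redo_depth=0
After op 5 (type): buf='onehibar' undo_depth=3 redo_depth=0
After op 6 (type): buf='onehibartwo' undo_depth=4 redo_depth=0
After op 7 (undo): buf='onehibar' undo_depth=3 redo_depth=1

Answer: 3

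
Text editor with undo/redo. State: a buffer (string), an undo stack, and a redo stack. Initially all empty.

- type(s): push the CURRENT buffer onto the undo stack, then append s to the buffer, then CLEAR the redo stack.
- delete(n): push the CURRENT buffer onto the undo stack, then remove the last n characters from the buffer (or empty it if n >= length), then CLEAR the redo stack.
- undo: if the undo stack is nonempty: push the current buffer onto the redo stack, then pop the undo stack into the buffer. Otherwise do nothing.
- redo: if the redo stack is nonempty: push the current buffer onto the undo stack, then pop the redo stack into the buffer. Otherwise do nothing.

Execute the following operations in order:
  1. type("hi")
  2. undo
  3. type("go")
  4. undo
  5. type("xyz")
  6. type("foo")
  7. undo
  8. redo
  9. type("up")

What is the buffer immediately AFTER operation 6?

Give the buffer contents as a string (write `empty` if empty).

After op 1 (type): buf='hi' undo_depth=1 redo_depth=0
After op 2 (undo): buf='(empty)' undo_depth=0 redo_depth=1
After op 3 (type): buf='go' undo_depth=1 redo_depth=0
After op 4 (undo): buf='(empty)' undo_depth=0 redo_depth=1
After op 5 (type): buf='xyz' undo_depth=1 redo_depth=0
After op 6 (type): buf='xyzfoo' undo_depth=2 redo_depth=0

Answer: xyzfoo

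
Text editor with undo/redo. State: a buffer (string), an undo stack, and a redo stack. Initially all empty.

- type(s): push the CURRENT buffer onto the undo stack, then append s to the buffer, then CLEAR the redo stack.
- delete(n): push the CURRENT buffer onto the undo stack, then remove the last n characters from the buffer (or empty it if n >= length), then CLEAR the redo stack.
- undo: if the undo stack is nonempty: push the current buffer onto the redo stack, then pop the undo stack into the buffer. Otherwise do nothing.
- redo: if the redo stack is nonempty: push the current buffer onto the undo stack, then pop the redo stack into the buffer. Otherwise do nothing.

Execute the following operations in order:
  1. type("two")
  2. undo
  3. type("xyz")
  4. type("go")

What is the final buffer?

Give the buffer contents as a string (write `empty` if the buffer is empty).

Answer: xyzgo

Derivation:
After op 1 (type): buf='two' undo_depth=1 redo_depth=0
After op 2 (undo): buf='(empty)' undo_depth=0 redo_depth=1
After op 3 (type): buf='xyz' undo_depth=1 redo_depth=0
After op 4 (type): buf='xyzgo' undo_depth=2 redo_depth=0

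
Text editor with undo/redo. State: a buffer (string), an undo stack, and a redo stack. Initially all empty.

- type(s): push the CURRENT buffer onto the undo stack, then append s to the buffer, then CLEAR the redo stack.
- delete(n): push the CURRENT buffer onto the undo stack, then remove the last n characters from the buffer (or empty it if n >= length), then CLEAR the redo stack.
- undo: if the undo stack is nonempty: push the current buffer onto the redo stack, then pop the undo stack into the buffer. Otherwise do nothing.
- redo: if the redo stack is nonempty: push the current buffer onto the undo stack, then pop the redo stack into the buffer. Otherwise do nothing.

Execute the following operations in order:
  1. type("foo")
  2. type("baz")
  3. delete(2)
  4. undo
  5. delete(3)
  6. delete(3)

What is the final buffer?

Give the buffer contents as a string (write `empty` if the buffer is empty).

After op 1 (type): buf='foo' undo_depth=1 redo_depth=0
After op 2 (type): buf='foobaz' undo_depth=2 redo_depth=0
After op 3 (delete): buf='foob' undo_depth=3 redo_depth=0
After op 4 (undo): buf='foobaz' undo_depth=2 redo_depth=1
After op 5 (delete): buf='foo' undo_depth=3 redo_depth=0
After op 6 (delete): buf='(empty)' undo_depth=4 redo_depth=0

Answer: empty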